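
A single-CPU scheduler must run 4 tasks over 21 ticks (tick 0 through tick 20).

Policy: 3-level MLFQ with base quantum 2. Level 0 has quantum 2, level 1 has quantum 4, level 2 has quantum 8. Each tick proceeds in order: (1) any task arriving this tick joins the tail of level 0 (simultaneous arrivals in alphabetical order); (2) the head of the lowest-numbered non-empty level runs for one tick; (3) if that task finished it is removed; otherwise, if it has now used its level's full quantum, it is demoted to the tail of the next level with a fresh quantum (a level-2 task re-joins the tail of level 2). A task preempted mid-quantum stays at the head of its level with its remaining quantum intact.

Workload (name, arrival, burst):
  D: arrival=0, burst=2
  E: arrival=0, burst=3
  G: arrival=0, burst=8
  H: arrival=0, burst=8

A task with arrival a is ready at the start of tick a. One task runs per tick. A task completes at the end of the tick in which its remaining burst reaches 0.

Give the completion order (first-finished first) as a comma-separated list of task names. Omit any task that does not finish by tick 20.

t=0: L0/L1/L2 = DEGH/-/- → run D
t=1: L0/L1/L2 = DEGH/-/- → run D
t=2: L0/L1/L2 = EGH/-/- → run E
t=3: L0/L1/L2 = EGH/-/- → run E
t=4: L0/L1/L2 = GH/E/- → run G
t=5: L0/L1/L2 = GH/E/- → run G
t=6: L0/L1/L2 = H/EG/- → run H
t=7: L0/L1/L2 = H/EG/- → run H
t=8: L0/L1/L2 = -/EGH/- → run E
t=9: L0/L1/L2 = -/GH/- → run G
t=10: L0/L1/L2 = -/GH/- → run G
t=11: L0/L1/L2 = -/GH/- → run G
t=12: L0/L1/L2 = -/GH/- → run G
t=13: L0/L1/L2 = -/H/G → run H
t=14: L0/L1/L2 = -/H/G → run H
t=15: L0/L1/L2 = -/H/G → run H
t=16: L0/L1/L2 = -/H/G → run H
t=17: L0/L1/L2 = -/-/GH → run G
t=18: L0/L1/L2 = -/-/GH → run G
t=19: L0/L1/L2 = -/-/H → run H
t=20: L0/L1/L2 = -/-/H → run H

completion order = D, E, G, H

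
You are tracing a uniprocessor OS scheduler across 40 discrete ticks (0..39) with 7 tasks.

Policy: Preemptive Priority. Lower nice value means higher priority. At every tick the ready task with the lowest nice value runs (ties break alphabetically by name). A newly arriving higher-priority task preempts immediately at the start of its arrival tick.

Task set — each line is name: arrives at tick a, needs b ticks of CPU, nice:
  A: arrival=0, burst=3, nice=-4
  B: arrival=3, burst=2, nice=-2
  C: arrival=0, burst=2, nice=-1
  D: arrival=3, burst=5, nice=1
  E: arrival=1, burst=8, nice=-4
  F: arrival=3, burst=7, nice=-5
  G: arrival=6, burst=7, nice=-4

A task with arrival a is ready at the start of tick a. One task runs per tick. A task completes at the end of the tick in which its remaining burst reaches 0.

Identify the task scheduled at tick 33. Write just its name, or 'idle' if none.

t=0: ready={A,C} → run A
t=1: ready={A,C,E} → run A
t=2: ready={A,C,E} → run A
t=3: ready={B,C,D,E,F} → run F
t=4: ready={B,C,D,E,F} → run F
t=5: ready={B,C,D,E,F} → run F
t=6: ready={B,C,D,E,F,G} → run F
t=7: ready={B,C,D,E,F,G} → run F
t=8: ready={B,C,D,E,F,G} → run F
t=9: ready={B,C,D,E,F,G} → run F
t=10: ready={B,C,D,E,G} → run E
t=11: ready={B,C,D,E,G} → run E
t=12: ready={B,C,D,E,G} → run E
t=13: ready={B,C,D,E,G} → run E
t=14: ready={B,C,D,E,G} → run E
t=15: ready={B,C,D,E,G} → run E
t=16: ready={B,C,D,E,G} → run E
t=17: ready={B,C,D,E,G} → run E
t=18: ready={B,C,D,G} → run G
t=19: ready={B,C,D,G} → run G
t=20: ready={B,C,D,G} → run G
t=21: ready={B,C,D,G} → run G
t=22: ready={B,C,D,G} → run G
t=23: ready={B,C,D,G} → run G
t=24: ready={B,C,D,G} → run G
t=25: ready={B,C,D} → run B
t=26: ready={B,C,D} → run B
t=27: ready={C,D} → run C
t=28: ready={C,D} → run C
t=29: ready={D} → run D
t=30: ready={D} → run D
t=31: ready={D} → run D
t=32: ready={D} → run D
t=33: ready={D} → run D
t=34: (idle)
t=35: (idle)
t=36: (idle)
t=37: (idle)
t=38: (idle)
t=39: (idle)

running at tick 33 = D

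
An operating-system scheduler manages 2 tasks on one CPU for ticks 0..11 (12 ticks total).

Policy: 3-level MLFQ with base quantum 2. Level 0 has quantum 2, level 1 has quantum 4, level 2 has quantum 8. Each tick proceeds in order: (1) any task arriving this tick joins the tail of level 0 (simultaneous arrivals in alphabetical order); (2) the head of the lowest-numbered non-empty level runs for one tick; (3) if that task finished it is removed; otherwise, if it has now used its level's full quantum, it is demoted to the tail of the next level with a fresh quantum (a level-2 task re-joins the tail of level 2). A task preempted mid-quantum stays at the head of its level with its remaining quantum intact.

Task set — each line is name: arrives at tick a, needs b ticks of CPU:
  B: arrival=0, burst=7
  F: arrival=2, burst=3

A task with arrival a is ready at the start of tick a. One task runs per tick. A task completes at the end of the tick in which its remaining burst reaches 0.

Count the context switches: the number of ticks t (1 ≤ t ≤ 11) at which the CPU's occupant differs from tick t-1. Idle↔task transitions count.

context switches = 5

t=0: L0/L1/L2 = B/-/- → run B
t=1: L0/L1/L2 = B/-/- → run B
t=2: L0/L1/L2 = F/B/- → run F
t=3: L0/L1/L2 = F/B/- → run F
t=4: L0/L1/L2 = -/BF/- → run B
t=5: L0/L1/L2 = -/BF/- → run B
t=6: L0/L1/L2 = -/BF/- → run B
t=7: L0/L1/L2 = -/BF/- → run B
t=8: L0/L1/L2 = -/F/B → run F
t=9: L0/L1/L2 = -/-/B → run B
t=10: (idle)
t=11: (idle)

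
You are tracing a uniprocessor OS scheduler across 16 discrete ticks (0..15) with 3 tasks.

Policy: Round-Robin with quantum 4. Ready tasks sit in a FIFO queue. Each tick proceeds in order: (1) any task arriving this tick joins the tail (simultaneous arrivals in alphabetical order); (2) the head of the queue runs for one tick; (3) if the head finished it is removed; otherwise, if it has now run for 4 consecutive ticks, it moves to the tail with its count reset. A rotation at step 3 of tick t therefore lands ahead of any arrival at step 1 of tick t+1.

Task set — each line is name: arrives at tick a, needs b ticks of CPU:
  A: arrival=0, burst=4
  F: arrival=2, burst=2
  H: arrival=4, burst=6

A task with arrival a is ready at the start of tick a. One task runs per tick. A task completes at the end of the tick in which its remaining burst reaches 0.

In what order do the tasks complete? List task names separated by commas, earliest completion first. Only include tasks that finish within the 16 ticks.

t=0: queue=[A] q_used=0 → run A
t=1: queue=[A] q_used=1 → run A
t=2: queue=[A,F] q_used=2 → run A
t=3: queue=[A,F] q_used=3 → run A
t=4: queue=[F,H] q_used=0 → run F
t=5: queue=[F,H] q_used=1 → run F
t=6: queue=[H] q_used=0 → run H
t=7: queue=[H] q_used=1 → run H
t=8: queue=[H] q_used=2 → run H
t=9: queue=[H] q_used=3 → run H
t=10: queue=[H] q_used=0 → run H
t=11: queue=[H] q_used=1 → run H
t=12: (idle)
t=13: (idle)
t=14: (idle)
t=15: (idle)

completion order = A, F, H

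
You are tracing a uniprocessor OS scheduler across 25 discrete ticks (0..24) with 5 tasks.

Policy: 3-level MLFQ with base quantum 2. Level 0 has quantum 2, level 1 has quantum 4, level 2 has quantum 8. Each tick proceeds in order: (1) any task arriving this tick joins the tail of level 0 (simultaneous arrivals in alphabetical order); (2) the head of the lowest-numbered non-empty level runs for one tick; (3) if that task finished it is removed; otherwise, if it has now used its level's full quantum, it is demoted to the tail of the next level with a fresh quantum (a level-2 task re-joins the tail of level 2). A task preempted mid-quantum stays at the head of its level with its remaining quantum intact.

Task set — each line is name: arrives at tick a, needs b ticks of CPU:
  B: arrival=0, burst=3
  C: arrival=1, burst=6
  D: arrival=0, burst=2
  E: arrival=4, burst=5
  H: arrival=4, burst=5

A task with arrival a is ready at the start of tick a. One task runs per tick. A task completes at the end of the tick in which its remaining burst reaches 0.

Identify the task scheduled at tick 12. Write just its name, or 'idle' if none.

running at tick 12 = C

t=0: L0/L1/L2 = BD/-/- → run B
t=1: L0/L1/L2 = BDC/-/- → run B
t=2: L0/L1/L2 = DC/B/- → run D
t=3: L0/L1/L2 = DC/B/- → run D
t=4: L0/L1/L2 = CEH/B/- → run C
t=5: L0/L1/L2 = CEH/B/- → run C
t=6: L0/L1/L2 = EH/BC/- → run E
t=7: L0/L1/L2 = EH/BC/- → run E
t=8: L0/L1/L2 = H/BCE/- → run H
t=9: L0/L1/L2 = H/BCE/- → run H
t=10: L0/L1/L2 = -/BCEH/- → run B
t=11: L0/L1/L2 = -/CEH/- → run C
t=12: L0/L1/L2 = -/CEH/- → run C
t=13: L0/L1/L2 = -/CEH/- → run C
t=14: L0/L1/L2 = -/CEH/- → run C
t=15: L0/L1/L2 = -/EH/- → run E
t=16: L0/L1/L2 = -/EH/- → run E
t=17: L0/L1/L2 = -/EH/- → run E
t=18: L0/L1/L2 = -/H/- → run H
t=19: L0/L1/L2 = -/H/- → run H
t=20: L0/L1/L2 = -/H/- → run H
t=21: (idle)
t=22: (idle)
t=23: (idle)
t=24: (idle)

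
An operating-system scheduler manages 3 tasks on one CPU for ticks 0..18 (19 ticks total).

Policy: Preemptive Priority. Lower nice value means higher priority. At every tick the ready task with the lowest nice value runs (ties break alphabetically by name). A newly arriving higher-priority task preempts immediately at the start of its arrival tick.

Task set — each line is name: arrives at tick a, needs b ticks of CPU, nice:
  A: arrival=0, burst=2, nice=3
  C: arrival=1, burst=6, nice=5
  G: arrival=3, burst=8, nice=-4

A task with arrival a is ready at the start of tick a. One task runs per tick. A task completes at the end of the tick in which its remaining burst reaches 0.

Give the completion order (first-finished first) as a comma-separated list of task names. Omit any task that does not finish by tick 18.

t=0: ready={A} → run A
t=1: ready={A,C} → run A
t=2: ready={C} → run C
t=3: ready={C,G} → run G
t=4: ready={C,G} → run G
t=5: ready={C,G} → run G
t=6: ready={C,G} → run G
t=7: ready={C,G} → run G
t=8: ready={C,G} → run G
t=9: ready={C,G} → run G
t=10: ready={C,G} → run G
t=11: ready={C} → run C
t=12: ready={C} → run C
t=13: ready={C} → run C
t=14: ready={C} → run C
t=15: ready={C} → run C
t=16: (idle)
t=17: (idle)
t=18: (idle)

completion order = A, G, C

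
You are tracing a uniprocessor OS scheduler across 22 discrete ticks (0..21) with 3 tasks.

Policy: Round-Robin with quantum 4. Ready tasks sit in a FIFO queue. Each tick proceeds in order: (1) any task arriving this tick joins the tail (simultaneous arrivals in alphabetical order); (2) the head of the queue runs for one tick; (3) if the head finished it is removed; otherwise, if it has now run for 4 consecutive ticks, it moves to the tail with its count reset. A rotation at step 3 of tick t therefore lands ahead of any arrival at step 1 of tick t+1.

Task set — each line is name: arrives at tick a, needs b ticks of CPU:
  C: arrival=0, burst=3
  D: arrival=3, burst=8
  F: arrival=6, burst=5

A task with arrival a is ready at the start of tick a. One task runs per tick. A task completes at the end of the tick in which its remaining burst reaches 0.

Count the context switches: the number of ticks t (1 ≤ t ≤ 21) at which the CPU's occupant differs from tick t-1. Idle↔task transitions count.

t=0: queue=[C] q_used=0 → run C
t=1: queue=[C] q_used=1 → run C
t=2: queue=[C] q_used=2 → run C
t=3: queue=[D] q_used=0 → run D
t=4: queue=[D] q_used=1 → run D
t=5: queue=[D] q_used=2 → run D
t=6: queue=[D,F] q_used=3 → run D
t=7: queue=[F,D] q_used=0 → run F
t=8: queue=[F,D] q_used=1 → run F
t=9: queue=[F,D] q_used=2 → run F
t=10: queue=[F,D] q_used=3 → run F
t=11: queue=[D,F] q_used=0 → run D
t=12: queue=[D,F] q_used=1 → run D
t=13: queue=[D,F] q_used=2 → run D
t=14: queue=[D,F] q_used=3 → run D
t=15: queue=[F] q_used=0 → run F
t=16: (idle)
t=17: (idle)
t=18: (idle)
t=19: (idle)
t=20: (idle)
t=21: (idle)

context switches = 5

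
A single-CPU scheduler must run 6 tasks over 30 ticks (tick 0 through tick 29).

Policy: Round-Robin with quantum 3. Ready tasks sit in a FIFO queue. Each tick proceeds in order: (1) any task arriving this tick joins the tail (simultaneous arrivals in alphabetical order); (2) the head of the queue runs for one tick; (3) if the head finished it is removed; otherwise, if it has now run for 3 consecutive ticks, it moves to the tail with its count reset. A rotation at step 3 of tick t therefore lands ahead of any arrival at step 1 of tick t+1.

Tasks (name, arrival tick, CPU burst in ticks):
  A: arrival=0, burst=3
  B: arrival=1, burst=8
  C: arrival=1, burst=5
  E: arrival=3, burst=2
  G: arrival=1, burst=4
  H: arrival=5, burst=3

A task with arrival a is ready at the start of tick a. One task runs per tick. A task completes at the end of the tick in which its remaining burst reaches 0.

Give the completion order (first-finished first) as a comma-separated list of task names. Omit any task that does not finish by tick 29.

t=0: queue=[A] q_used=0 → run A
t=1: queue=[A,B,C,G] q_used=1 → run A
t=2: queue=[A,B,C,G] q_used=2 → run A
t=3: queue=[B,C,G,E] q_used=0 → run B
t=4: queue=[B,C,G,E] q_used=1 → run B
t=5: queue=[B,C,G,E,H] q_used=2 → run B
t=6: queue=[C,G,E,H,B] q_used=0 → run C
t=7: queue=[C,G,E,H,B] q_used=1 → run C
t=8: queue=[C,G,E,H,B] q_used=2 → run C
t=9: queue=[G,E,H,B,C] q_used=0 → run G
t=10: queue=[G,E,H,B,C] q_used=1 → run G
t=11: queue=[G,E,H,B,C] q_used=2 → run G
t=12: queue=[E,H,B,C,G] q_used=0 → run E
t=13: queue=[E,H,B,C,G] q_used=1 → run E
t=14: queue=[H,B,C,G] q_used=0 → run H
t=15: queue=[H,B,C,G] q_used=1 → run H
t=16: queue=[H,B,C,G] q_used=2 → run H
t=17: queue=[B,C,G] q_used=0 → run B
t=18: queue=[B,C,G] q_used=1 → run B
t=19: queue=[B,C,G] q_used=2 → run B
t=20: queue=[C,G,B] q_used=0 → run C
t=21: queue=[C,G,B] q_used=1 → run C
t=22: queue=[G,B] q_used=0 → run G
t=23: queue=[B] q_used=0 → run B
t=24: queue=[B] q_used=1 → run B
t=25: (idle)
t=26: (idle)
t=27: (idle)
t=28: (idle)
t=29: (idle)

completion order = A, E, H, C, G, B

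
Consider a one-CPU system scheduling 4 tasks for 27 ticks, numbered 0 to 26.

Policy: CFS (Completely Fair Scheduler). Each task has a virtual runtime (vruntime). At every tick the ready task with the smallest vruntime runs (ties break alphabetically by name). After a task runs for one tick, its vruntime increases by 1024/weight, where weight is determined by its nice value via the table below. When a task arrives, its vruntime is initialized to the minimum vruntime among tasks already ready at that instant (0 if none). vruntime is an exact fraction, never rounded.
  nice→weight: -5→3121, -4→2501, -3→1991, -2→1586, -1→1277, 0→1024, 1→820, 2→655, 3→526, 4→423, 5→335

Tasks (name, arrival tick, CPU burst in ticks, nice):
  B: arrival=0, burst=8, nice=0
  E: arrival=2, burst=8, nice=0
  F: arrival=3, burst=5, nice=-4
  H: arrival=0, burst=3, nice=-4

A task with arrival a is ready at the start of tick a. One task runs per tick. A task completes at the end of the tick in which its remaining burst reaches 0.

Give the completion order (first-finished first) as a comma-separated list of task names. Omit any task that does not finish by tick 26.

completion order = H, F, B, E

t=0: vr[B=0 H=0] → run B
t=1: vr[B=1 H=0] → run H
t=2: vr[B=1 E=1024/2501 H=1024/2501] → run E
t=3: vr[B=1 E=3525/2501 F=1024/2501 H=1024/2501] → run F
t=4: vr[B=1 E=3525/2501 F=2048/2501 H=1024/2501] → run H
t=5: vr[B=1 E=3525/2501 F=2048/2501 H=2048/2501] → run F
t=6: vr[B=1 E=3525/2501 F=3072/2501 H=2048/2501] → run H
t=7: vr[B=1 E=3525/2501 F=3072/2501] → run B
t=8: vr[B=2 E=3525/2501 F=3072/2501] → run F
t=9: vr[B=2 E=3525/2501 F=4096/2501] → run E
t=10: vr[B=2 E=6026/2501 F=4096/2501] → run F
t=11: vr[B=2 E=6026/2501 F=5120/2501] → run B
t=12: vr[B=3 E=6026/2501 F=5120/2501] → run F
t=13: vr[B=3 E=6026/2501] → run E
t=14: vr[B=3 E=8527/2501] → run B
t=15: vr[B=4 E=8527/2501] → run E
t=16: vr[B=4 E=11028/2501] → run B
t=17: vr[B=5 E=11028/2501] → run E
t=18: vr[B=5 E=13529/2501] → run B
t=19: vr[B=6 E=13529/2501] → run E
t=20: vr[B=6 E=16030/2501] → run B
t=21: vr[B=7 E=16030/2501] → run E
t=22: vr[B=7 E=18531/2501] → run B
t=23: vr[E=18531/2501] → run E
t=24: (idle)
t=25: (idle)
t=26: (idle)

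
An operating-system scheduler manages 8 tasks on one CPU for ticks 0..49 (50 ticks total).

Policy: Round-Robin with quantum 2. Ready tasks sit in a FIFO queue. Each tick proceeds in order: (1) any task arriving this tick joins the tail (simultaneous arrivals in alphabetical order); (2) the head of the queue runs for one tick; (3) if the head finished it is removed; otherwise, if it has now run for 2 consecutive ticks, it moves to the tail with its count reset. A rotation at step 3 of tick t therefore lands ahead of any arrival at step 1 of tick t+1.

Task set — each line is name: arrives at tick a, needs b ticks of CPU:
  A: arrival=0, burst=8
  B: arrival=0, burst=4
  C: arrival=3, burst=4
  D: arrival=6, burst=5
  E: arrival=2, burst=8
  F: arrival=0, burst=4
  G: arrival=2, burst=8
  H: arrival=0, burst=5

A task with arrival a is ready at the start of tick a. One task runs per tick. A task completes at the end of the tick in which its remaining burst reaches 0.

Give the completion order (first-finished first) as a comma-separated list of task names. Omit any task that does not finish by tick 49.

completion order = B, F, C, H, A, D, E, G

t=0: queue=[A,B,F,H] q_used=0 → run A
t=1: queue=[A,B,F,H] q_used=1 → run A
t=2: queue=[B,F,H,A,E,G] q_used=0 → run B
t=3: queue=[B,F,H,A,E,G,C] q_used=1 → run B
t=4: queue=[F,H,A,E,G,C,B] q_used=0 → run F
t=5: queue=[F,H,A,E,G,C,B] q_used=1 → run F
t=6: queue=[H,A,E,G,C,B,F,D] q_used=0 → run H
t=7: queue=[H,A,E,G,C,B,F,D] q_used=1 → run H
t=8: queue=[A,E,G,C,B,F,D,H] q_used=0 → run A
t=9: queue=[A,E,G,C,B,F,D,H] q_used=1 → run A
t=10: queue=[E,G,C,B,F,D,H,A] q_used=0 → run E
t=11: queue=[E,G,C,B,F,D,H,A] q_used=1 → run E
t=12: queue=[G,C,B,F,D,H,A,E] q_used=0 → run G
t=13: queue=[G,C,B,F,D,H,A,E] q_used=1 → run G
t=14: queue=[C,B,F,D,H,A,E,G] q_used=0 → run C
t=15: queue=[C,B,F,D,H,A,E,G] q_used=1 → run C
t=16: queue=[B,F,D,H,A,E,G,C] q_used=0 → run B
t=17: queue=[B,F,D,H,A,E,G,C] q_used=1 → run B
t=18: queue=[F,D,H,A,E,G,C] q_used=0 → run F
t=19: queue=[F,D,H,A,E,G,C] q_used=1 → run F
t=20: queue=[D,H,A,E,G,C] q_used=0 → run D
t=21: queue=[D,H,A,E,G,C] q_used=1 → run D
t=22: queue=[H,A,E,G,C,D] q_used=0 → run H
t=23: queue=[H,A,E,G,C,D] q_used=1 → run H
t=24: queue=[A,E,G,C,D,H] q_used=0 → run A
t=25: queue=[A,E,G,C,D,H] q_used=1 → run A
t=26: queue=[E,G,C,D,H,A] q_used=0 → run E
t=27: queue=[E,G,C,D,H,A] q_used=1 → run E
t=28: queue=[G,C,D,H,A,E] q_used=0 → run G
t=29: queue=[G,C,D,H,A,E] q_used=1 → run G
t=30: queue=[C,D,H,A,E,G] q_used=0 → run C
t=31: queue=[C,D,H,A,E,G] q_used=1 → run C
t=32: queue=[D,H,A,E,G] q_used=0 → run D
t=33: queue=[D,H,A,E,G] q_used=1 → run D
t=34: queue=[H,A,E,G,D] q_used=0 → run H
t=35: queue=[A,E,G,D] q_used=0 → run A
t=36: queue=[A,E,G,D] q_used=1 → run A
t=37: queue=[E,G,D] q_used=0 → run E
t=38: queue=[E,G,D] q_used=1 → run E
t=39: queue=[G,D,E] q_used=0 → run G
t=40: queue=[G,D,E] q_used=1 → run G
t=41: queue=[D,E,G] q_used=0 → run D
t=42: queue=[E,G] q_used=0 → run E
t=43: queue=[E,G] q_used=1 → run E
t=44: queue=[G] q_used=0 → run G
t=45: queue=[G] q_used=1 → run G
t=46: (idle)
t=47: (idle)
t=48: (idle)
t=49: (idle)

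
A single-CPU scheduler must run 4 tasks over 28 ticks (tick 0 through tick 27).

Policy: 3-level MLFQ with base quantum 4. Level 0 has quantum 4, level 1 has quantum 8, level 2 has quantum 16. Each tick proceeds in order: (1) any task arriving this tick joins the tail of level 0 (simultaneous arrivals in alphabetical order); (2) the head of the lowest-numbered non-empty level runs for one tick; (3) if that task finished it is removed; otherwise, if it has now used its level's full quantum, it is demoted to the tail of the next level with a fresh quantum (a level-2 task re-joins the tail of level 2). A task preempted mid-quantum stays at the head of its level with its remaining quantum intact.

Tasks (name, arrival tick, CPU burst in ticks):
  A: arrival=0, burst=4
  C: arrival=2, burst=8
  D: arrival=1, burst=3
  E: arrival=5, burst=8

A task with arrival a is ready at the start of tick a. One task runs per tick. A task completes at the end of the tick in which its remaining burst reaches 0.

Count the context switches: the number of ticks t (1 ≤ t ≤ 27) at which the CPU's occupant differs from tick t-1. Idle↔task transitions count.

context switches = 6

t=0: L0/L1/L2 = A/-/- → run A
t=1: L0/L1/L2 = AD/-/- → run A
t=2: L0/L1/L2 = ADC/-/- → run A
t=3: L0/L1/L2 = ADC/-/- → run A
t=4: L0/L1/L2 = DC/-/- → run D
t=5: L0/L1/L2 = DCE/-/- → run D
t=6: L0/L1/L2 = DCE/-/- → run D
t=7: L0/L1/L2 = CE/-/- → run C
t=8: L0/L1/L2 = CE/-/- → run C
t=9: L0/L1/L2 = CE/-/- → run C
t=10: L0/L1/L2 = CE/-/- → run C
t=11: L0/L1/L2 = E/C/- → run E
t=12: L0/L1/L2 = E/C/- → run E
t=13: L0/L1/L2 = E/C/- → run E
t=14: L0/L1/L2 = E/C/- → run E
t=15: L0/L1/L2 = -/CE/- → run C
t=16: L0/L1/L2 = -/CE/- → run C
t=17: L0/L1/L2 = -/CE/- → run C
t=18: L0/L1/L2 = -/CE/- → run C
t=19: L0/L1/L2 = -/E/- → run E
t=20: L0/L1/L2 = -/E/- → run E
t=21: L0/L1/L2 = -/E/- → run E
t=22: L0/L1/L2 = -/E/- → run E
t=23: (idle)
t=24: (idle)
t=25: (idle)
t=26: (idle)
t=27: (idle)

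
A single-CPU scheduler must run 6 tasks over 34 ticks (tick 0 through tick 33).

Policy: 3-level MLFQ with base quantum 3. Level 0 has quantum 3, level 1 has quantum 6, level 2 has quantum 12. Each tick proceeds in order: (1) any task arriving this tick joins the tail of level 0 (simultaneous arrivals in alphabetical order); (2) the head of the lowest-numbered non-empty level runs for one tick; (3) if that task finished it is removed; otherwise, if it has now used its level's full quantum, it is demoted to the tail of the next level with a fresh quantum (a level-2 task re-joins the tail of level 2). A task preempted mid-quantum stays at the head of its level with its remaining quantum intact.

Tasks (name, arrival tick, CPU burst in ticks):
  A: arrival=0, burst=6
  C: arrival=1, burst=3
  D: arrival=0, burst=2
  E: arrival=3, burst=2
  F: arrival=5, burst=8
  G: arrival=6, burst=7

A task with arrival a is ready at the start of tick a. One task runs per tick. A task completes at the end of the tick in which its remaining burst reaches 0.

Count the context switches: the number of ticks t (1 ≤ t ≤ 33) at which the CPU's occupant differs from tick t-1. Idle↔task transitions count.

t=0: L0/L1/L2 = AD/-/- → run A
t=1: L0/L1/L2 = ADC/-/- → run A
t=2: L0/L1/L2 = ADC/-/- → run A
t=3: L0/L1/L2 = DCE/A/- → run D
t=4: L0/L1/L2 = DCE/A/- → run D
t=5: L0/L1/L2 = CEF/A/- → run C
t=6: L0/L1/L2 = CEFG/A/- → run C
t=7: L0/L1/L2 = CEFG/A/- → run C
t=8: L0/L1/L2 = EFG/A/- → run E
t=9: L0/L1/L2 = EFG/A/- → run E
t=10: L0/L1/L2 = FG/A/- → run F
t=11: L0/L1/L2 = FG/A/- → run F
t=12: L0/L1/L2 = FG/A/- → run F
t=13: L0/L1/L2 = G/AF/- → run G
t=14: L0/L1/L2 = G/AF/- → run G
t=15: L0/L1/L2 = G/AF/- → run G
t=16: L0/L1/L2 = -/AFG/- → run A
t=17: L0/L1/L2 = -/AFG/- → run A
t=18: L0/L1/L2 = -/AFG/- → run A
t=19: L0/L1/L2 = -/FG/- → run F
t=20: L0/L1/L2 = -/FG/- → run F
t=21: L0/L1/L2 = -/FG/- → run F
t=22: L0/L1/L2 = -/FG/- → run F
t=23: L0/L1/L2 = -/FG/- → run F
t=24: L0/L1/L2 = -/G/- → run G
t=25: L0/L1/L2 = -/G/- → run G
t=26: L0/L1/L2 = -/G/- → run G
t=27: L0/L1/L2 = -/G/- → run G
t=28: (idle)
t=29: (idle)
t=30: (idle)
t=31: (idle)
t=32: (idle)
t=33: (idle)

context switches = 9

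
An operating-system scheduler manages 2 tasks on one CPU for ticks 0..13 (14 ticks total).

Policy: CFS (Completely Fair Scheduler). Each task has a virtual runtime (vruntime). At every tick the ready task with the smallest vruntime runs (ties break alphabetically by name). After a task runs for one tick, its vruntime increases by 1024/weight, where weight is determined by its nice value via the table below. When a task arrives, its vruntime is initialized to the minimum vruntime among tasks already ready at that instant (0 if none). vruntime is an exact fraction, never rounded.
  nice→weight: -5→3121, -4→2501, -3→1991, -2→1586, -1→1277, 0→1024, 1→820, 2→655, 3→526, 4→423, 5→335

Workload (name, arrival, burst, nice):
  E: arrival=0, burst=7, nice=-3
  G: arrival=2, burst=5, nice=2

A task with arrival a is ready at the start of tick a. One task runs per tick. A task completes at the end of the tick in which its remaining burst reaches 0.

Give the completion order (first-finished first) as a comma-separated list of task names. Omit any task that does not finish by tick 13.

t=0: vr[E=0] → run E
t=1: vr[E=1024/1991] → run E
t=2: vr[E=2048/1991 G=2048/1991] → run E
t=3: vr[E=3072/1991 G=2048/1991] → run G
t=4: vr[E=3072/1991 G=3380224/1304105] → run E
t=5: vr[E=4096/1991 G=3380224/1304105] → run E
t=6: vr[E=5120/1991 G=3380224/1304105] → run E
t=7: vr[E=6144/1991 G=3380224/1304105] → run G
t=8: vr[E=6144/1991 G=5419008/1304105] → run E
t=9: vr[G=5419008/1304105] → run G
t=10: vr[G=7457792/1304105] → run G
t=11: vr[G=9496576/1304105] → run G
t=12: (idle)
t=13: (idle)

completion order = E, G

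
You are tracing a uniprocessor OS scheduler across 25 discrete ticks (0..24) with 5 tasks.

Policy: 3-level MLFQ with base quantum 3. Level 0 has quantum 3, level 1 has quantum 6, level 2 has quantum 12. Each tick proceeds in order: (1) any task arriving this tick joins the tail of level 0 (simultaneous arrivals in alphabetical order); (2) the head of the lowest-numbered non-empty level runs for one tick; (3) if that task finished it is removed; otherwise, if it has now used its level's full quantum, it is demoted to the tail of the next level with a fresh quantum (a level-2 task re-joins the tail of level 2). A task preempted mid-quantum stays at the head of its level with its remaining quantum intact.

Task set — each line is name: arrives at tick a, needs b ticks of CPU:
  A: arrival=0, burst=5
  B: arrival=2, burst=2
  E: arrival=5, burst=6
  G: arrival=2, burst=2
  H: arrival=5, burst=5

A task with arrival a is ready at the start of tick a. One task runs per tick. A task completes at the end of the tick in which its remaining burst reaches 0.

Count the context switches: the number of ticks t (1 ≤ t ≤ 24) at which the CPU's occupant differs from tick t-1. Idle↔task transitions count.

t=0: L0/L1/L2 = A/-/- → run A
t=1: L0/L1/L2 = A/-/- → run A
t=2: L0/L1/L2 = ABG/-/- → run A
t=3: L0/L1/L2 = BG/A/- → run B
t=4: L0/L1/L2 = BG/A/- → run B
t=5: L0/L1/L2 = GEH/A/- → run G
t=6: L0/L1/L2 = GEH/A/- → run G
t=7: L0/L1/L2 = EH/A/- → run E
t=8: L0/L1/L2 = EH/A/- → run E
t=9: L0/L1/L2 = EH/A/- → run E
t=10: L0/L1/L2 = H/AE/- → run H
t=11: L0/L1/L2 = H/AE/- → run H
t=12: L0/L1/L2 = H/AE/- → run H
t=13: L0/L1/L2 = -/AEH/- → run A
t=14: L0/L1/L2 = -/AEH/- → run A
t=15: L0/L1/L2 = -/EH/- → run E
t=16: L0/L1/L2 = -/EH/- → run E
t=17: L0/L1/L2 = -/EH/- → run E
t=18: L0/L1/L2 = -/H/- → run H
t=19: L0/L1/L2 = -/H/- → run H
t=20: (idle)
t=21: (idle)
t=22: (idle)
t=23: (idle)
t=24: (idle)

context switches = 8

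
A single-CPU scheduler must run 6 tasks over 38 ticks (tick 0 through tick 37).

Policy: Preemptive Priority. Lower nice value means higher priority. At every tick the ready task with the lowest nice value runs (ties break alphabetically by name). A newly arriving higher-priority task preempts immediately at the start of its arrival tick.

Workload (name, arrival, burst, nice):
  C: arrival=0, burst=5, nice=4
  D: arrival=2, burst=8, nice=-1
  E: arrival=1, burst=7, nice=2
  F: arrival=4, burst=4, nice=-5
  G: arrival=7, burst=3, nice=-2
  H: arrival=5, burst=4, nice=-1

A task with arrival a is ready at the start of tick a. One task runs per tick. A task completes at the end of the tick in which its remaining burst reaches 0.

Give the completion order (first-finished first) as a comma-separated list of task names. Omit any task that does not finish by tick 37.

completion order = F, G, D, H, E, C

t=0: ready={C} → run C
t=1: ready={C,E} → run E
t=2: ready={C,D,E} → run D
t=3: ready={C,D,E} → run D
t=4: ready={C,D,E,F} → run F
t=5: ready={C,D,E,F,H} → run F
t=6: ready={C,D,E,F,H} → run F
t=7: ready={C,D,E,F,G,H} → run F
t=8: ready={C,D,E,G,H} → run G
t=9: ready={C,D,E,G,H} → run G
t=10: ready={C,D,E,G,H} → run G
t=11: ready={C,D,E,H} → run D
t=12: ready={C,D,E,H} → run D
t=13: ready={C,D,E,H} → run D
t=14: ready={C,D,E,H} → run D
t=15: ready={C,D,E,H} → run D
t=16: ready={C,D,E,H} → run D
t=17: ready={C,E,H} → run H
t=18: ready={C,E,H} → run H
t=19: ready={C,E,H} → run H
t=20: ready={C,E,H} → run H
t=21: ready={C,E} → run E
t=22: ready={C,E} → run E
t=23: ready={C,E} → run E
t=24: ready={C,E} → run E
t=25: ready={C,E} → run E
t=26: ready={C,E} → run E
t=27: ready={C} → run C
t=28: ready={C} → run C
t=29: ready={C} → run C
t=30: ready={C} → run C
t=31: (idle)
t=32: (idle)
t=33: (idle)
t=34: (idle)
t=35: (idle)
t=36: (idle)
t=37: (idle)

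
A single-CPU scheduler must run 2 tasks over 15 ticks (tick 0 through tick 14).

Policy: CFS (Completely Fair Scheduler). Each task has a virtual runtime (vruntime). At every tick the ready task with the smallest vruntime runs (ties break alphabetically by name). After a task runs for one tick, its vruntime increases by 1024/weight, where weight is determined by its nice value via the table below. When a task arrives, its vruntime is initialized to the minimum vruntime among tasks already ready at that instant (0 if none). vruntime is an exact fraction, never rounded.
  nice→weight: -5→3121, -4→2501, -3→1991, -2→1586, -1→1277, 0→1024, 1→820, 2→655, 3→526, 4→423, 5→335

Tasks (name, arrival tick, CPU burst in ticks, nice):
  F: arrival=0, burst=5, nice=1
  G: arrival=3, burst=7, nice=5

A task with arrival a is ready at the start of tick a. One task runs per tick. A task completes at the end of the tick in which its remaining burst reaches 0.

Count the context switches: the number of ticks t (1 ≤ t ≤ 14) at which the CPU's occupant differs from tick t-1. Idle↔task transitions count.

context switches = 4

t=0: vr[F=0] → run F
t=1: vr[F=256/205] → run F
t=2: vr[F=512/205] → run F
t=3: vr[F=768/205 G=768/205] → run F
t=4: vr[F=1024/205 G=768/205] → run G
t=5: vr[F=1024/205 G=18688/2747] → run F
t=6: vr[G=18688/2747] → run G
t=7: vr[G=135424/13735] → run G
t=8: vr[G=177408/13735] → run G
t=9: vr[G=219392/13735] → run G
t=10: vr[G=261376/13735] → run G
t=11: vr[G=60672/2747] → run G
t=12: (idle)
t=13: (idle)
t=14: (idle)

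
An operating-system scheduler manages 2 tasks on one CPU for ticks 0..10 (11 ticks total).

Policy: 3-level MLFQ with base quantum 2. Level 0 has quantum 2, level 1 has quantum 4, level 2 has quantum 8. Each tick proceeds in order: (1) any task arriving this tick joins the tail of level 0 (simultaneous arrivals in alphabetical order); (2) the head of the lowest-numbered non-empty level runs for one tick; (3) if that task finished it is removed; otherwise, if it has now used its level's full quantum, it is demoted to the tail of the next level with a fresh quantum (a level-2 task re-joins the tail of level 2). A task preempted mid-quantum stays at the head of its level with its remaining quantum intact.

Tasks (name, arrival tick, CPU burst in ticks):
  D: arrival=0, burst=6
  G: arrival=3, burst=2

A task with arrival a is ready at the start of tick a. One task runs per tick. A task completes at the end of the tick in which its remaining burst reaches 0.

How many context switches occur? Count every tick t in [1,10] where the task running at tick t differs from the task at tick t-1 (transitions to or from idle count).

context switches = 3

t=0: L0/L1/L2 = D/-/- → run D
t=1: L0/L1/L2 = D/-/- → run D
t=2: L0/L1/L2 = -/D/- → run D
t=3: L0/L1/L2 = G/D/- → run G
t=4: L0/L1/L2 = G/D/- → run G
t=5: L0/L1/L2 = -/D/- → run D
t=6: L0/L1/L2 = -/D/- → run D
t=7: L0/L1/L2 = -/D/- → run D
t=8: (idle)
t=9: (idle)
t=10: (idle)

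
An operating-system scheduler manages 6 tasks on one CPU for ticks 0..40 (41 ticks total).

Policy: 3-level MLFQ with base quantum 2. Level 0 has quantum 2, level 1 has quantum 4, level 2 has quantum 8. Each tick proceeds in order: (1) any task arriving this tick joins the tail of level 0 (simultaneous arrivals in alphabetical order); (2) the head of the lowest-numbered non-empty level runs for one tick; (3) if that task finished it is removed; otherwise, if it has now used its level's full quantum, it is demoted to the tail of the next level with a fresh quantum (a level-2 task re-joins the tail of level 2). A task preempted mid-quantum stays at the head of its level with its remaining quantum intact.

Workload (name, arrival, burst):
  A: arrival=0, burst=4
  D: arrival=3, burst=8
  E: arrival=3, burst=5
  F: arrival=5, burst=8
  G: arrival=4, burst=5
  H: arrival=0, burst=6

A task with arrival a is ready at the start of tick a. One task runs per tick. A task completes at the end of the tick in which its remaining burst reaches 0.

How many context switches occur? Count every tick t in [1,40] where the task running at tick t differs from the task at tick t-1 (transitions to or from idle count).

context switches = 14

t=0: L0/L1/L2 = AH/-/- → run A
t=1: L0/L1/L2 = AH/-/- → run A
t=2: L0/L1/L2 = H/A/- → run H
t=3: L0/L1/L2 = HDE/A/- → run H
t=4: L0/L1/L2 = DEG/AH/- → run D
t=5: L0/L1/L2 = DEGF/AH/- → run D
t=6: L0/L1/L2 = EGF/AHD/- → run E
t=7: L0/L1/L2 = EGF/AHD/- → run E
t=8: L0/L1/L2 = GF/AHDE/- → run G
t=9: L0/L1/L2 = GF/AHDE/- → run G
t=10: L0/L1/L2 = F/AHDEG/- → run F
t=11: L0/L1/L2 = F/AHDEG/- → run F
t=12: L0/L1/L2 = -/AHDEGF/- → run A
t=13: L0/L1/L2 = -/AHDEGF/- → run A
t=14: L0/L1/L2 = -/HDEGF/- → run H
t=15: L0/L1/L2 = -/HDEGF/- → run H
t=16: L0/L1/L2 = -/HDEGF/- → run H
t=17: L0/L1/L2 = -/HDEGF/- → run H
t=18: L0/L1/L2 = -/DEGF/- → run D
t=19: L0/L1/L2 = -/DEGF/- → run D
t=20: L0/L1/L2 = -/DEGF/- → run D
t=21: L0/L1/L2 = -/DEGF/- → run D
t=22: L0/L1/L2 = -/EGF/D → run E
t=23: L0/L1/L2 = -/EGF/D → run E
t=24: L0/L1/L2 = -/EGF/D → run E
t=25: L0/L1/L2 = -/GF/D → run G
t=26: L0/L1/L2 = -/GF/D → run G
t=27: L0/L1/L2 = -/GF/D → run G
t=28: L0/L1/L2 = -/F/D → run F
t=29: L0/L1/L2 = -/F/D → run F
t=30: L0/L1/L2 = -/F/D → run F
t=31: L0/L1/L2 = -/F/D → run F
t=32: L0/L1/L2 = -/-/DF → run D
t=33: L0/L1/L2 = -/-/DF → run D
t=34: L0/L1/L2 = -/-/F → run F
t=35: L0/L1/L2 = -/-/F → run F
t=36: (idle)
t=37: (idle)
t=38: (idle)
t=39: (idle)
t=40: (idle)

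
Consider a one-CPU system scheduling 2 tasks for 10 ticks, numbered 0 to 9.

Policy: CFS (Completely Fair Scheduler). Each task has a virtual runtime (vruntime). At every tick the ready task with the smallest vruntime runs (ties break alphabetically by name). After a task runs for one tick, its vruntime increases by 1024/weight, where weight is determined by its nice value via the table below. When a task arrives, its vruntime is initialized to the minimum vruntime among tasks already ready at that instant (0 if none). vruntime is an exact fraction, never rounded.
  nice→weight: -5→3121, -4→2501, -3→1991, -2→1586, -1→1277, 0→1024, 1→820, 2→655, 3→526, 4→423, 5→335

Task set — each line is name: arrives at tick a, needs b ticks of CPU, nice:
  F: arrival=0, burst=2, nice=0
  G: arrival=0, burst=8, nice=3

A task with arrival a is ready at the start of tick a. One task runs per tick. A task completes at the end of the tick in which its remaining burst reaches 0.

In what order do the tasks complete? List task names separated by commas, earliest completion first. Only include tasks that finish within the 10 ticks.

completion order = F, G

t=0: vr[F=0 G=0] → run F
t=1: vr[F=1 G=0] → run G
t=2: vr[F=1 G=512/263] → run F
t=3: vr[G=512/263] → run G
t=4: vr[G=1024/263] → run G
t=5: vr[G=1536/263] → run G
t=6: vr[G=2048/263] → run G
t=7: vr[G=2560/263] → run G
t=8: vr[G=3072/263] → run G
t=9: vr[G=3584/263] → run G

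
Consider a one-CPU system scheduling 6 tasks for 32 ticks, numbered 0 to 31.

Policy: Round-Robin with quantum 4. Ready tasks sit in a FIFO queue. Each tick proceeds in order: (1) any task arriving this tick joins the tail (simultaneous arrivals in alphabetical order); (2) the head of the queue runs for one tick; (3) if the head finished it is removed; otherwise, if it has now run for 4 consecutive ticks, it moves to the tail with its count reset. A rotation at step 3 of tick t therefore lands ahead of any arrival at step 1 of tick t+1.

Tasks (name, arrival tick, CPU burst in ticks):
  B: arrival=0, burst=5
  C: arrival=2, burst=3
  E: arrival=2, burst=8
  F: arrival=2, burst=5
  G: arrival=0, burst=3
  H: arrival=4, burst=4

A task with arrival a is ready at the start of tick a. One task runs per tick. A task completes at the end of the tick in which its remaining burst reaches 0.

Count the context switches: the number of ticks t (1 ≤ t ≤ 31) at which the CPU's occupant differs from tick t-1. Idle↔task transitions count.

context switches = 9

t=0: queue=[B,G] q_used=0 → run B
t=1: queue=[B,G] q_used=1 → run B
t=2: queue=[B,G,C,E,F] q_used=2 → run B
t=3: queue=[B,G,C,E,F] q_used=3 → run B
t=4: queue=[G,C,E,F,B,H] q_used=0 → run G
t=5: queue=[G,C,E,F,B,H] q_used=1 → run G
t=6: queue=[G,C,E,F,B,H] q_used=2 → run G
t=7: queue=[C,E,F,B,H] q_used=0 → run C
t=8: queue=[C,E,F,B,H] q_used=1 → run C
t=9: queue=[C,E,F,B,H] q_used=2 → run C
t=10: queue=[E,F,B,H] q_used=0 → run E
t=11: queue=[E,F,B,H] q_used=1 → run E
t=12: queue=[E,F,B,H] q_used=2 → run E
t=13: queue=[E,F,B,H] q_used=3 → run E
t=14: queue=[F,B,H,E] q_used=0 → run F
t=15: queue=[F,B,H,E] q_used=1 → run F
t=16: queue=[F,B,H,E] q_used=2 → run F
t=17: queue=[F,B,H,E] q_used=3 → run F
t=18: queue=[B,H,E,F] q_used=0 → run B
t=19: queue=[H,E,F] q_used=0 → run H
t=20: queue=[H,E,F] q_used=1 → run H
t=21: queue=[H,E,F] q_used=2 → run H
t=22: queue=[H,E,F] q_used=3 → run H
t=23: queue=[E,F] q_used=0 → run E
t=24: queue=[E,F] q_used=1 → run E
t=25: queue=[E,F] q_used=2 → run E
t=26: queue=[E,F] q_used=3 → run E
t=27: queue=[F] q_used=0 → run F
t=28: (idle)
t=29: (idle)
t=30: (idle)
t=31: (idle)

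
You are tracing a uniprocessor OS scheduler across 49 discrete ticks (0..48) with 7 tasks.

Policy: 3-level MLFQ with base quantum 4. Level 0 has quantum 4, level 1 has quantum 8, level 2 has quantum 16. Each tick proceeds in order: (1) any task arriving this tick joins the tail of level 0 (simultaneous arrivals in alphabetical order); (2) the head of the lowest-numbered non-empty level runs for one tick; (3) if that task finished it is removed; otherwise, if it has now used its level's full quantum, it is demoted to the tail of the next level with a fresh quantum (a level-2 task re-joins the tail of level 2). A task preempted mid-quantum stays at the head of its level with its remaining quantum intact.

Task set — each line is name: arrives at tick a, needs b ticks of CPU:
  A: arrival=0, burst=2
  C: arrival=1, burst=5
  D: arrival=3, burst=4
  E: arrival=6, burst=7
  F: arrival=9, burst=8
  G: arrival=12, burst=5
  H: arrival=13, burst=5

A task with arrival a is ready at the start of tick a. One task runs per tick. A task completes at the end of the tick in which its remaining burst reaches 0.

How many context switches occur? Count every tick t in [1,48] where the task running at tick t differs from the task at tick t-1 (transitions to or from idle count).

t=0: L0/L1/L2 = A/-/- → run A
t=1: L0/L1/L2 = AC/-/- → run A
t=2: L0/L1/L2 = C/-/- → run C
t=3: L0/L1/L2 = CD/-/- → run C
t=4: L0/L1/L2 = CD/-/- → run C
t=5: L0/L1/L2 = CD/-/- → run C
t=6: L0/L1/L2 = DE/C/- → run D
t=7: L0/L1/L2 = DE/C/- → run D
t=8: L0/L1/L2 = DE/C/- → run D
t=9: L0/L1/L2 = DEF/C/- → run D
t=10: L0/L1/L2 = EF/C/- → run E
t=11: L0/L1/L2 = EF/C/- → run E
t=12: L0/L1/L2 = EFG/C/- → run E
t=13: L0/L1/L2 = EFGH/C/- → run E
t=14: L0/L1/L2 = FGH/CE/- → run F
t=15: L0/L1/L2 = FGH/CE/- → run F
t=16: L0/L1/L2 = FGH/CE/- → run F
t=17: L0/L1/L2 = FGH/CE/- → run F
t=18: L0/L1/L2 = GH/CEF/- → run G
t=19: L0/L1/L2 = GH/CEF/- → run G
t=20: L0/L1/L2 = GH/CEF/- → run G
t=21: L0/L1/L2 = GH/CEF/- → run G
t=22: L0/L1/L2 = H/CEFG/- → run H
t=23: L0/L1/L2 = H/CEFG/- → run H
t=24: L0/L1/L2 = H/CEFG/- → run H
t=25: L0/L1/L2 = H/CEFG/- → run H
t=26: L0/L1/L2 = -/CEFGH/- → run C
t=27: L0/L1/L2 = -/EFGH/- → run E
t=28: L0/L1/L2 = -/EFGH/- → run E
t=29: L0/L1/L2 = -/EFGH/- → run E
t=30: L0/L1/L2 = -/FGH/- → run F
t=31: L0/L1/L2 = -/FGH/- → run F
t=32: L0/L1/L2 = -/FGH/- → run F
t=33: L0/L1/L2 = -/FGH/- → run F
t=34: L0/L1/L2 = -/GH/- → run G
t=35: L0/L1/L2 = -/H/- → run H
t=36: (idle)
t=37: (idle)
t=38: (idle)
t=39: (idle)
t=40: (idle)
t=41: (idle)
t=42: (idle)
t=43: (idle)
t=44: (idle)
t=45: (idle)
t=46: (idle)
t=47: (idle)
t=48: (idle)

context switches = 12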